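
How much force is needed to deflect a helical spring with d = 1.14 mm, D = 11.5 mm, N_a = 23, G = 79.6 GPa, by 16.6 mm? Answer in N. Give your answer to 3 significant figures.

k = Gd⁴/(8D³N_a) = (79.6×10³)(1.14⁴)/(8·11.5³·23) = 0.48042 N/mm
F = k·δ = 0.48042 × 16.6 = 7.975 N

7.97 N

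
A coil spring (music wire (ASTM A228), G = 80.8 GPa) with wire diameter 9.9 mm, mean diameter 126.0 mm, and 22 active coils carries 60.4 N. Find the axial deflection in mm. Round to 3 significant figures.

k = Gd⁴/(8D³N_a) = (80.8×10³)(9.9⁴)/(8·126.0³·22) = 2.2046 N/mm
δ = F/k = 60.4 / 2.2046 = 27.397 mm

27.4 mm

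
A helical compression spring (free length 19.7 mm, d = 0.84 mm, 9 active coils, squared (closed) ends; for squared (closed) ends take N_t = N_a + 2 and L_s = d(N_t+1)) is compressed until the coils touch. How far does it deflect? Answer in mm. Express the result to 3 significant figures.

N_t = 11; L_s = 0.84·12 = 10.08 mm
δ_solid = L₀ − L_s = 19.7 − 10.08 = 9.62 mm

9.62 mm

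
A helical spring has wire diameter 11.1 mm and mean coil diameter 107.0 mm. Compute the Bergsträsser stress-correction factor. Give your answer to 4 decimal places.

C = D/d = 107.0/11.1 = 9.6396
K_B = (4C+2)/(4C−3) = 40.559/35.559 = 1.1406

1.1406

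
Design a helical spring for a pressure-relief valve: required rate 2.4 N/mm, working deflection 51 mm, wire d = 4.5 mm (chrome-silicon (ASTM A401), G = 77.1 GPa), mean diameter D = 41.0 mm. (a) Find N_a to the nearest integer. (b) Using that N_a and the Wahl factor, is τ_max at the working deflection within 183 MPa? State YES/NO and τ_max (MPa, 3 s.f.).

(a) 24 coils; (b) YES, τ_max = 162 MPa

N_a = Gd⁴/(8D³k) = (77.1×10³)(4.5⁴)/(8·41.0³·2.4) = 23.89 → N_a = 24
Actual rate k = Gd⁴/(8D³·24) = 2.3892 N/mm
Working load F = kδ = 2.3892·51 = 121.85 N
C = 41.0/4.5 = 9.1111; K_W = (4C−1)/(4C−4)+0.615/C = 1.1600
τ_max = K_W·8FD/(πd³) = 1.1600·139.61 = 161.94 MPa
τ_max ≤ 183 MPa → acceptable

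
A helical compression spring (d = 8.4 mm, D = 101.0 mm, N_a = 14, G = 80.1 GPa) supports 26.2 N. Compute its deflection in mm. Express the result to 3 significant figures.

7.58 mm

k = Gd⁴/(8D³N_a) = (80.1×10³)(8.4⁴)/(8·101.0³·14) = 3.456 N/mm
δ = F/k = 26.2 / 3.456 = 7.5811 mm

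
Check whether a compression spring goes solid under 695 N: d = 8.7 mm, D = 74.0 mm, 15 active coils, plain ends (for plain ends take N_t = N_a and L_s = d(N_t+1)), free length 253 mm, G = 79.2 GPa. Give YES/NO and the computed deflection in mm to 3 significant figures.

k = Gd⁴/(8D³N_a) = (79.2×10³)(8.7⁴)/(8·74.0³·15) = 9.3309 N/mm
N_t = 15; L_s = 8.7·16 = 139.2 mm; δ_solid = L₀ − L_s = 253 − 139.2 = 113.8 mm
δ = F/k = 695/9.3309 = 74.483 mm
δ < δ_solid → spring does not go solid

NO, δ = 74.5 mm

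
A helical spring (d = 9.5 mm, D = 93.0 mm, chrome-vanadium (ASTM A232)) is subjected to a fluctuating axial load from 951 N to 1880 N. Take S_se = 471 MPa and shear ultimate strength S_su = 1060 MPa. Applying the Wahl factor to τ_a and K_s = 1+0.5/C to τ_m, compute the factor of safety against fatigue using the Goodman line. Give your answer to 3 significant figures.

C = D/d = 93.0/9.5 = 9.7895; K_W = (4C−1)/(4C−4)+0.615/C = 1.1482; K_s = 1+0.5/C = 1.0511
F_a = (F_max−F_min)/2 = 464.5 N; F_m = (F_max+F_min)/2 = 1415.5 N
τ_a = K_W·8F_aD/(πd³) = 1.1482 × 128.3 = 147.31 MPa
τ_m = K_s·8F_mD/(πd³) = 1.0511 × 390.99 = 410.96 MPa
Goodman: 1/n_f = τ_a/S_se + τ_m/S_su = 147.31/471 + 410.96/1060 = 0.31276 + 0.38769 = 0.70046
n_f = 1/0.70046 = 1.428

1.43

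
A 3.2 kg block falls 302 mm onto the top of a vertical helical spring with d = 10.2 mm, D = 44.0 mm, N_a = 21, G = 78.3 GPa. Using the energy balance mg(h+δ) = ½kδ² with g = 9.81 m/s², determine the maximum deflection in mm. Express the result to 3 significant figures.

18.4 mm

k = Gd⁴/(8D³N_a) = (78.3×10³)(10.2⁴)/(8·44.0³·21) = 59.224 N/mm
W = mg = 3.2 × 9.81 = 31.392 N
½kδ² − Wδ − Wh = 0 → δ = (W + √(W² + 2kWh))/k
δ = (31.392 + √(985.46 + 1.12293e+06))/59.224 = (31.392 + 1060.1)/59.224 = 18.431 mm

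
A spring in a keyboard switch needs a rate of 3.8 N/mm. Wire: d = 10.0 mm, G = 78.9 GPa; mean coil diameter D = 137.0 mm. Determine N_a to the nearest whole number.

10

N_a = Gd⁴/(8D³k) = (78.9×10³ × 10.0⁴)/(8 × 137.0³ × 3.8)
    = 7.89e+08 / 7.81691e+07 = 10.09 → 10 coils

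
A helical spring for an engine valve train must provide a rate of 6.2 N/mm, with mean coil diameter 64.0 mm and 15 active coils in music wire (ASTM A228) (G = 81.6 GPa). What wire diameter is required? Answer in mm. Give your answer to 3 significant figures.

6.99 mm

d = (8D³N_a·k / G)^(1/4) = (8·64.0³·15·6.2 / (81.6×10³))^0.25
  = (2390.1)^0.25 = 6.9921 mm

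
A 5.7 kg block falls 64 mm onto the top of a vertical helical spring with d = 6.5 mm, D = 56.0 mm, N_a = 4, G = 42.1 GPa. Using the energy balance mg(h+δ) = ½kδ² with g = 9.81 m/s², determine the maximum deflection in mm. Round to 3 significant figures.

27.7 mm

k = Gd⁴/(8D³N_a) = (42.1×10³)(6.5⁴)/(8·56.0³·4) = 13.373 N/mm
W = mg = 5.7 × 9.81 = 55.917 N
½kδ² − Wδ − Wh = 0 → δ = (W + √(W² + 2kWh))/k
δ = (55.917 + √(3126.7 + 95714))/13.373 = (55.917 + 314.39)/13.373 = 27.691 mm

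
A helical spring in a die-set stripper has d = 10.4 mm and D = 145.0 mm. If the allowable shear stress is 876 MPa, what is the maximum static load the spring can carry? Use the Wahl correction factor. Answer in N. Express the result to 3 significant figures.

2420 N

C = D/d = 145.0/10.4 = 13.9423
K_W = (4C−1)/(4C−4) + 0.615/C = 54.769/51.769 + 0.0441 = 1.1021
τ_max = K·8FD/(πd³) → F_max = τ_allow·πd³/(8DK)
F_max = 876·π·10.4³/(8·145.0·1.1021) = 3.0957e+06/1278.4 = 2421.5 N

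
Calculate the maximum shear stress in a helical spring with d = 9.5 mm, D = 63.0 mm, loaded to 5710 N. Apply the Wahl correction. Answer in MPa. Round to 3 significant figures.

1310 MPa

Spring index C = D/d = 63.0/9.5 = 6.6316
K_W = (4C−1)/(4C−4) + 0.615/C = 25.526/22.526 + 0.0927 = 1.2259
τ₀ = 8FD/(πd³) = 8·5710·63.0/(π·9.5³) = 2.87784e+06/2693.5 = 1068.4 MPa
τ_max = K·τ₀ = 1.2259 × 1068.4 = 1309.8 MPa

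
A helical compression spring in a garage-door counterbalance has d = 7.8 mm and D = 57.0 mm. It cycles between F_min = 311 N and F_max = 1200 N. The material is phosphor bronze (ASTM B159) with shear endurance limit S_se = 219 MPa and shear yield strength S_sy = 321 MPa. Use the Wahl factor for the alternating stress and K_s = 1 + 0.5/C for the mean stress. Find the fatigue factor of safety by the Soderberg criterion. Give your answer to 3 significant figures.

C = D/d = 57.0/7.8 = 7.3077; K_W = (4C−1)/(4C−4)+0.615/C = 1.2031; K_s = 1+0.5/C = 1.0684
F_a = (F_max−F_min)/2 = 444.5 N; F_m = (F_max+F_min)/2 = 755.5 N
τ_a = K_W·8F_aD/(πd³) = 1.2031 × 135.96 = 163.56 MPa
τ_m = K_s·8F_mD/(πd³) = 1.0684 × 231.08 = 246.89 MPa
Soderberg: 1/n_f = τ_a/S_se + τ_m/S_sy = 163.56/219 + 246.89/321 = 0.74687 + 0.76914 = 1.516
n_f = 1/1.516 = 0.6596

0.660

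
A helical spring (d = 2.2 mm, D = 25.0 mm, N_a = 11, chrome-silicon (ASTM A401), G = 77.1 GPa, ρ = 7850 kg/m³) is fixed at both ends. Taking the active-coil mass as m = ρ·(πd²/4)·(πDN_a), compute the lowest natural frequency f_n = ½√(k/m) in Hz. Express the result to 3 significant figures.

113 Hz

k = Gd⁴/(8D³N_a) = (77.1×10³)(2.2⁴)/(8·25.0³·11) = 1.3135 N/mm = 1313.5 N/m
Wire length L = πDN_a = π·25.0·11 = 863.94 mm
m = ρ·(πd²/4)·L = 7850 × 3.8013×10⁻⁶ m² × 0.86394 m = 0.02578 kg
f_n = ½√(k/m) = 0.5·√(1313.5/0.02578) = 0.5·√(50951) = 112.86 Hz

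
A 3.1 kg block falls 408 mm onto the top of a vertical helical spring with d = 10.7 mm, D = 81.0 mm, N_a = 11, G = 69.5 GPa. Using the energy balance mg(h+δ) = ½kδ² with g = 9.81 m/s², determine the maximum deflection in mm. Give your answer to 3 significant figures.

k = Gd⁴/(8D³N_a) = (69.5×10³)(10.7⁴)/(8·81.0³·11) = 19.48 N/mm
W = mg = 3.1 × 9.81 = 30.411 N
½kδ² − Wδ − Wh = 0 → δ = (W + √(W² + 2kWh))/k
δ = (30.411 + √(924.83 + 483396))/19.48 = (30.411 + 695.93)/19.48 = 37.287 mm

37.3 mm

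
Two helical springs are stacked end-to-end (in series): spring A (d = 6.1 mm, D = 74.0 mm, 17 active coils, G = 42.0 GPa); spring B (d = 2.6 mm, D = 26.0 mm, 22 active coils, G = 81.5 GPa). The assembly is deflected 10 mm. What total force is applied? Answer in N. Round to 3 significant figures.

5.62 N

k_A = Gd⁴/(8D³N_a) = (42.0×10³)(6.1⁴)/(8·74.0³·17) = 1.0552 N/mm
k_B = Gd⁴/(8D³N_a) = (81.5×10³)(2.6⁴)/(8·26.0³·22) = 1.204 N/mm
Series: 1/k_eq = 1/1.0552 + 1/1.204 = 1.7783; k_eq = 0.56234 N/mm
F = k_eq·δ = 0.56234·10 = 5.6234 N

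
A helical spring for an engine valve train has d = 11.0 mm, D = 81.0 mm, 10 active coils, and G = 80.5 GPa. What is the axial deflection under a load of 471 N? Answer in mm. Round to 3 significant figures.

k = Gd⁴/(8D³N_a) = (80.5×10³)(11.0⁴)/(8·81.0³·10) = 27.722 N/mm
δ = F/k = 471 / 27.722 = 16.99 mm

17.0 mm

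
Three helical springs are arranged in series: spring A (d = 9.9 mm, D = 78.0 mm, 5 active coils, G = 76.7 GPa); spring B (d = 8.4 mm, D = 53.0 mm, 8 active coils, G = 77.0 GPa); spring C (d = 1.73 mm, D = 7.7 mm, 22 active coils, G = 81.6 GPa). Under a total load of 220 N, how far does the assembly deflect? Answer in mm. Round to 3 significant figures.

k_A = Gd⁴/(8D³N_a) = (76.7×10³)(9.9⁴)/(8·78.0³·5) = 38.814 N/mm
k_B = Gd⁴/(8D³N_a) = (77.0×10³)(8.4⁴)/(8·53.0³·8) = 40.235 N/mm
k_C = Gd⁴/(8D³N_a) = (81.6×10³)(1.73⁴)/(8·7.7³·22) = 9.0968 N/mm
Series: 1/k_eq = 1/38.814 + 1/40.235 + 1/9.0968 = 0.16055; k_eq = 6.2287 N/mm
δ = F/k_eq = 220/6.2287 = 35.32 mm

35.3 mm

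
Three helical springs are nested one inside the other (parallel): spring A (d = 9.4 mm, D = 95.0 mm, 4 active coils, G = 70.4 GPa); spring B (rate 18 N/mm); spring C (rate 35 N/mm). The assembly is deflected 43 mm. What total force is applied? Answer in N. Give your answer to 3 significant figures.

k_A = Gd⁴/(8D³N_a) = (70.4×10³)(9.4⁴)/(8·95.0³·4) = 20.034 N/mm
Parallel: k_eq = 20.034 + 18 + 35 = 73.034 N/mm
F = k_eq·δ = 73.034·43 = 3140.5 N

3140 N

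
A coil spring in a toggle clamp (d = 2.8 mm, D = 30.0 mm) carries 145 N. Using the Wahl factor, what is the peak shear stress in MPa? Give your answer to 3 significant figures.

Spring index C = D/d = 30.0/2.8 = 10.7143
K_W = (4C−1)/(4C−4) + 0.615/C = 41.857/38.857 + 0.0574 = 1.1346
τ₀ = 8FD/(πd³) = 8·145·30.0/(π·2.8³) = 34800/68.964 = 504.61 MPa
τ_max = K·τ₀ = 1.1346 × 504.61 = 572.53 MPa

573 MPa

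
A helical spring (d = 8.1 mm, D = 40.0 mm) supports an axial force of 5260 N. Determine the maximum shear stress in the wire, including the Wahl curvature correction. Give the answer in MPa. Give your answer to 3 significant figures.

1330 MPa

Spring index C = D/d = 40.0/8.1 = 4.9383
K_W = (4C−1)/(4C−4) + 0.615/C = 18.753/15.753 + 0.1245 = 1.3150
τ₀ = 8FD/(πd³) = 8·5260·40.0/(π·8.1³) = 1.6832e+06/1669.6 = 1008.2 MPa
τ_max = K·τ₀ = 1.3150 × 1008.2 = 1325.7 MPa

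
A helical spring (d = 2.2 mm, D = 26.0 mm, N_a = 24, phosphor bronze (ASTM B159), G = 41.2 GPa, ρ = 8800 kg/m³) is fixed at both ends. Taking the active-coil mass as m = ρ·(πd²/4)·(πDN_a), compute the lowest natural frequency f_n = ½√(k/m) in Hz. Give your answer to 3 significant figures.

33.0 Hz

k = Gd⁴/(8D³N_a) = (41.2×10³)(2.2⁴)/(8·26.0³·24) = 0.286 N/mm = 286 N/m
Wire length L = πDN_a = π·26.0·24 = 1960.4 mm
m = ρ·(πd²/4)·L = 8800 × 3.8013×10⁻⁶ m² × 1.9604 m = 0.065577 kg
f_n = ½√(k/m) = 0.5·√(286/0.065577) = 0.5·√(4361.3) = 33.02 Hz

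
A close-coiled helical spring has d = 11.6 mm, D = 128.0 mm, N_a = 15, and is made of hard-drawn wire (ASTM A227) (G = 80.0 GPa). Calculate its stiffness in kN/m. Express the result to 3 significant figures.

5.76 kN/m

k = Gd⁴/(8D³N_a) = (80.0×10³ × 11.6⁴) / (8 × 128.0³ × 15)
  = 1.44851e+09 / 2.51658e+08 = 5.7559 N/mm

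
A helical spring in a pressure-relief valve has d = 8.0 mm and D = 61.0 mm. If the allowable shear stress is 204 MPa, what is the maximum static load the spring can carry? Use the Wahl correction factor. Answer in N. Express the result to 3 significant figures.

563 N

C = D/d = 61.0/8.0 = 7.6250
K_W = (4C−1)/(4C−4) + 0.615/C = 29.500/26.500 + 0.0807 = 1.1939
τ_max = K·8FD/(πd³) → F_max = τ_allow·πd³/(8DK)
F_max = 204·π·8.0³/(8·61.0·1.1939) = 3.2813e+05/582.61 = 563.22 N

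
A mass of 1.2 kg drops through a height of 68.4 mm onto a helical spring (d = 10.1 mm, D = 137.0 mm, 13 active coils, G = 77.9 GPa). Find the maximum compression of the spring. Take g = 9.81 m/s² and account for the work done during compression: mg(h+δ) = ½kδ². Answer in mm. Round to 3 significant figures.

27.3 mm

k = Gd⁴/(8D³N_a) = (77.9×10³)(10.1⁴)/(8·137.0³·13) = 3.0313 N/mm
W = mg = 1.2 × 9.81 = 11.772 N
½kδ² − Wδ − Wh = 0 → δ = (W + √(W² + 2kWh))/k
δ = (11.772 + √(138.58 + 4881.62))/3.0313 = (11.772 + 70.853)/3.0313 = 27.257 mm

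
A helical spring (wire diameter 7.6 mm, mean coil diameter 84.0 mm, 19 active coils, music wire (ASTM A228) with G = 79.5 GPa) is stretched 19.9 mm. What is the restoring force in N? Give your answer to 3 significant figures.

58.6 N

k = Gd⁴/(8D³N_a) = (79.5×10³)(7.6⁴)/(8·84.0³·19) = 2.944 N/mm
F = k·δ = 2.944 × 19.9 = 58.586 N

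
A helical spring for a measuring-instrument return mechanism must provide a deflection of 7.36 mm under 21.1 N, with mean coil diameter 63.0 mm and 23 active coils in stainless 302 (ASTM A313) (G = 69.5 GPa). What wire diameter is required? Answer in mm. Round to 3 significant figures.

Required rate k = F/δ = 21.1/7.36 = 2.8668 N/mm
d = (8D³N_a·k / G)^(1/4) = (8·63.0³·23·2.8668 / (69.5×10³))^0.25
  = (1897.8)^0.25 = 6.6003 mm

6.60 mm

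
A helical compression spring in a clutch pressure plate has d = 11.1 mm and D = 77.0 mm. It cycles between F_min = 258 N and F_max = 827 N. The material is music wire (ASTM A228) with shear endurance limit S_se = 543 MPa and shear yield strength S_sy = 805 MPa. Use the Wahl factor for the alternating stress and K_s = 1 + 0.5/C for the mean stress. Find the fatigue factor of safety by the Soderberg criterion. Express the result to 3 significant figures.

5.13

C = D/d = 77.0/11.1 = 6.9369; K_W = (4C−1)/(4C−4)+0.615/C = 1.2150; K_s = 1+0.5/C = 1.0721
F_a = (F_max−F_min)/2 = 284.5 N; F_m = (F_max+F_min)/2 = 542.5 N
τ_a = K_W·8F_aD/(πd³) = 1.2150 × 40.789 = 49.558 MPa
τ_m = K_s·8F_mD/(πd³) = 1.0721 × 77.779 = 83.385 MPa
Soderberg: 1/n_f = τ_a/S_se + τ_m/S_sy = 49.558/543 + 83.385/805 = 0.09127 + 0.10358 = 0.19485
n_f = 1/0.19485 = 5.132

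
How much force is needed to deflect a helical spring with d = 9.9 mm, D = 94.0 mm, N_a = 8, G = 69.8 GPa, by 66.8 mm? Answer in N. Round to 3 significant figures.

843 N

k = Gd⁴/(8D³N_a) = (69.8×10³)(9.9⁴)/(8·94.0³·8) = 12.613 N/mm
F = k·δ = 12.613 × 66.8 = 842.58 N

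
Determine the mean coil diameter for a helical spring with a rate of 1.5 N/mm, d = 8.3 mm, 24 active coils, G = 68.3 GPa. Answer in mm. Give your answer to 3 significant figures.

D = (Gd⁴/(8N_a·k))^(1/3) = (68.3×10³·8.3⁴/(8·24·1.5))^(1/3)
  = (1.12549e+06)^(1/3) = 104.0192 mm

104 mm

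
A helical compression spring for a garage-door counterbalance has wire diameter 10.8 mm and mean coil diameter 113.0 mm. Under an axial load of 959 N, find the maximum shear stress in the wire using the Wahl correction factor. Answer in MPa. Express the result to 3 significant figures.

249 MPa

Spring index C = D/d = 113.0/10.8 = 10.4630
K_W = (4C−1)/(4C−4) + 0.615/C = 40.852/37.852 + 0.0588 = 1.1380
τ₀ = 8FD/(πd³) = 8·959·113.0/(π·10.8³) = 866936/3957.5 = 219.06 MPa
τ_max = K·τ₀ = 1.1380 × 219.06 = 249.3 MPa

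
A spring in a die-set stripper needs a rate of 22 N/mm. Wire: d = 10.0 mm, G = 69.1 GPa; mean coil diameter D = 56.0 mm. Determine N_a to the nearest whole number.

22

N_a = Gd⁴/(8D³k) = (69.1×10³ × 10.0⁴)/(8 × 56.0³ × 22)
    = 6.91e+08 / 3.09084e+07 = 22.36 → 22 coils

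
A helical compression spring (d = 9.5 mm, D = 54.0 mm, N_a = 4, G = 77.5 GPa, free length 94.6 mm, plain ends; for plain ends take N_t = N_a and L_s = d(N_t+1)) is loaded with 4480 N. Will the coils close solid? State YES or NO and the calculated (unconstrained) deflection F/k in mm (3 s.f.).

k = Gd⁴/(8D³N_a) = (77.5×10³)(9.5⁴)/(8·54.0³·4) = 125.28 N/mm
N_t = 4; L_s = 9.5·5 = 47.5 mm; δ_solid = L₀ − L_s = 94.6 − 47.5 = 47.1 mm
δ = F/k = 4480/125.28 = 35.761 mm
δ < δ_solid → spring does not go solid

NO, δ = 35.8 mm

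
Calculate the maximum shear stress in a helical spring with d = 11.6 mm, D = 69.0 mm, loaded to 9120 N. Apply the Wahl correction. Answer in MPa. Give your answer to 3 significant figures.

Spring index C = D/d = 69.0/11.6 = 5.9483
K_W = (4C−1)/(4C−4) + 0.615/C = 22.793/19.793 + 0.1034 = 1.2550
τ₀ = 8FD/(πd³) = 8·9120·69.0/(π·11.6³) = 5.03424e+06/4903.7 = 1026.6 MPa
τ_max = K·τ₀ = 1.2550 × 1026.6 = 1288.4 MPa

1290 MPa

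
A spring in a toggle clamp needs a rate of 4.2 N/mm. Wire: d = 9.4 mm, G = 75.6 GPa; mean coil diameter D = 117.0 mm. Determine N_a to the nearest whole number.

11

N_a = Gd⁴/(8D³k) = (75.6×10³ × 9.4⁴)/(8 × 117.0³ × 4.2)
    = 5.90246e+08 / 5.38142e+07 = 10.97 → 11 coils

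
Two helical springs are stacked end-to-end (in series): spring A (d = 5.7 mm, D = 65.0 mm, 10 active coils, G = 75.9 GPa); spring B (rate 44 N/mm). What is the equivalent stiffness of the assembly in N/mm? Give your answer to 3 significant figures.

3.37 N/mm

k_A = Gd⁴/(8D³N_a) = (75.9×10³)(5.7⁴)/(8·65.0³·10) = 3.6468 N/mm
Series: 1/k_eq = 1/3.6468 + 1/44 = 0.29694; k_eq = 3.3677 N/mm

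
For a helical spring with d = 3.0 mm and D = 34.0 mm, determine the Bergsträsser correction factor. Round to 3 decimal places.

C = D/d = 34.0/3.0 = 11.3333
K_B = (4C+2)/(4C−3) = 47.333/42.333 = 1.1181

1.118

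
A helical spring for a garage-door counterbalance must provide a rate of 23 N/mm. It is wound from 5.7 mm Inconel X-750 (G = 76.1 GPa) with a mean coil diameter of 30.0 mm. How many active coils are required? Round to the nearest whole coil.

16

N_a = Gd⁴/(8D³k) = (76.1×10³ × 5.7⁴)/(8 × 30.0³ × 23)
    = 8.03312e+07 / 4.968e+06 = 16.17 → 16 coils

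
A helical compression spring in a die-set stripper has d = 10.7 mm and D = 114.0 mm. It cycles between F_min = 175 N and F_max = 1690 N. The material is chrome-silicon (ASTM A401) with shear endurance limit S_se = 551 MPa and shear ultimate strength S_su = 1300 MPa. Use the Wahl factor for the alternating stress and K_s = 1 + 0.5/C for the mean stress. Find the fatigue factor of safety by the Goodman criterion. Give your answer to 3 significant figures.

1.83

C = D/d = 114.0/10.7 = 10.6542; K_W = (4C−1)/(4C−4)+0.615/C = 1.1354; K_s = 1+0.5/C = 1.0469
F_a = (F_max−F_min)/2 = 757.5 N; F_m = (F_max+F_min)/2 = 932.5 N
τ_a = K_W·8F_aD/(πd³) = 1.1354 × 179.5 = 203.81 MPa
τ_m = K_s·8F_mD/(πd³) = 1.0469 × 220.97 = 231.34 MPa
Goodman: 1/n_f = τ_a/S_se + τ_m/S_su = 203.81/551 + 231.34/1300 = 0.36989 + 0.17796 = 0.54785
n_f = 1/0.54785 = 1.825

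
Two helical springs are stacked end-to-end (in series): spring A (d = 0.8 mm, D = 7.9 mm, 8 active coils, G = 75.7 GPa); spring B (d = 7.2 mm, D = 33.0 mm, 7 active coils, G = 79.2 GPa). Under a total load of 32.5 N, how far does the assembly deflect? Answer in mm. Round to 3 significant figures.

33.4 mm

k_A = Gd⁴/(8D³N_a) = (75.7×10³)(0.8⁴)/(8·7.9³·8) = 0.98264 N/mm
k_B = Gd⁴/(8D³N_a) = (79.2×10³)(7.2⁴)/(8·33.0³·7) = 105.76 N/mm
Series: 1/k_eq = 1/0.98264 + 1/105.76 = 1.0271; k_eq = 0.97359 N/mm
δ = F/k_eq = 32.5/0.97359 = 33.381 mm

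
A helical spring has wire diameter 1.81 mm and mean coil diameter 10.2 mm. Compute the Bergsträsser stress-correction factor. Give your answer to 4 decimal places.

C = D/d = 10.2/1.81 = 5.6354
K_B = (4C+2)/(4C−3) = 24.541/19.541 = 1.2559

1.2559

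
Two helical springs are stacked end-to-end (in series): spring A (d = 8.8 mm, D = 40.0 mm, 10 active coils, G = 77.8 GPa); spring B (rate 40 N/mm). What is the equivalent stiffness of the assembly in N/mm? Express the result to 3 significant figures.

27.8 N/mm

k_A = Gd⁴/(8D³N_a) = (77.8×10³)(8.8⁴)/(8·40.0³·10) = 91.126 N/mm
Series: 1/k_eq = 1/91.126 + 1/40 = 0.035974; k_eq = 27.798 N/mm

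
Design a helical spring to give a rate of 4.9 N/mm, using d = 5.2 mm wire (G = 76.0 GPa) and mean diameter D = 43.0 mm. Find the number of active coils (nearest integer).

18

N_a = Gd⁴/(8D³k) = (76.0×10³ × 5.2⁴)/(8 × 43.0³ × 4.9)
    = 5.55683e+07 / 3.11667e+06 = 17.83 → 18 coils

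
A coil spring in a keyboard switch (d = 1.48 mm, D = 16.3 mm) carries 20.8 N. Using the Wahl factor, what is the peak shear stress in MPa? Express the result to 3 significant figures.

Spring index C = D/d = 16.3/1.48 = 11.0135
K_W = (4C−1)/(4C−4) + 0.615/C = 43.054/40.054 + 0.0558 = 1.1307
τ₀ = 8FD/(πd³) = 8·20.8·16.3/(π·1.48³) = 2712.32/10.184 = 266.32 MPa
τ_max = K·τ₀ = 1.1307 × 266.32 = 301.14 MPa

301 MPa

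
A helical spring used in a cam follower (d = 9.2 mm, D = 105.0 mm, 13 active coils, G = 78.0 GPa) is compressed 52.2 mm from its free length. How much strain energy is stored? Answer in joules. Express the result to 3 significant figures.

k = Gd⁴/(8D³N_a) = (78.0×10³)(9.2⁴)/(8·105.0³·13) = 4.6414 N/mm
U = ½kδ² = 0.5 × 4.6414 × 52.2² = 6323.5 N·mm = 6.3235 J

6.32 J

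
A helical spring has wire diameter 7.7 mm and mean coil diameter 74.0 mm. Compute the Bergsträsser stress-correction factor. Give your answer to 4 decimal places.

C = D/d = 74.0/7.7 = 9.6104
K_B = (4C+2)/(4C−3) = 40.442/35.442 = 1.1411

1.1411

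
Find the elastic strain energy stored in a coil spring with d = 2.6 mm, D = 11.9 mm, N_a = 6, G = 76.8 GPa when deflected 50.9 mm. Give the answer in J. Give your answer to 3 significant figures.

k = Gd⁴/(8D³N_a) = (76.8×10³)(2.6⁴)/(8·11.9³·6) = 43.388 N/mm
U = ½kδ² = 0.5 × 43.388 × 50.9² = 56205 N·mm = 56.205 J

56.2 J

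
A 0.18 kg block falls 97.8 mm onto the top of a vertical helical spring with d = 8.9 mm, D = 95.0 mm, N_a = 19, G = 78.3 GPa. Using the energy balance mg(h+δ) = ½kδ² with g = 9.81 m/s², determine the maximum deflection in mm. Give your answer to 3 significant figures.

k = Gd⁴/(8D³N_a) = (78.3×10³)(8.9⁴)/(8·95.0³·19) = 3.7697 N/mm
W = mg = 0.18 × 9.81 = 1.7658 N
½kδ² − Wδ − Wh = 0 → δ = (W + √(W² + 2kWh))/k
δ = (1.7658 + √(3.118 + 1302.02))/3.7697 = (1.7658 + 36.127)/3.7697 = 10.052 mm

10.1 mm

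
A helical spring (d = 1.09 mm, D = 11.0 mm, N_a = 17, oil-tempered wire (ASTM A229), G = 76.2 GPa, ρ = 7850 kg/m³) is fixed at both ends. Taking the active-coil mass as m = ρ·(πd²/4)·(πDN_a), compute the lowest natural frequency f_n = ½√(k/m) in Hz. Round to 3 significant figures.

k = Gd⁴/(8D³N_a) = (76.2×10³)(1.09⁴)/(8·11.0³·17) = 0.59422 N/mm = 594.22 N/m
Wire length L = πDN_a = π·11.0·17 = 587.48 mm
m = ρ·(πd²/4)·L = 7850 × 0.93313×10⁻⁶ m² × 0.58748 m = 0.0043033 kg
f_n = ½√(k/m) = 0.5·√(594.22/0.0043033) = 0.5·√(1.3808e+05) = 185.8 Hz

186 Hz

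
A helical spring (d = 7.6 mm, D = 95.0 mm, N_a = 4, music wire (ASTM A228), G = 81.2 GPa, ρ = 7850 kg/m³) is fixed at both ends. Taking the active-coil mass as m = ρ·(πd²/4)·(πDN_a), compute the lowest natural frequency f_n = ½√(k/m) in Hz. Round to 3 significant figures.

76.2 Hz

k = Gd⁴/(8D³N_a) = (81.2×10³)(7.6⁴)/(8·95.0³·4) = 9.8739 N/mm = 9873.9 N/m
Wire length L = πDN_a = π·95.0·4 = 1193.8 mm
m = ρ·(πd²/4)·L = 7850 × 45.365×10⁻⁶ m² × 1.1938 m = 0.42513 kg
f_n = ½√(k/m) = 0.5·√(9873.9/0.42513) = 0.5·√(23226) = 76.2 Hz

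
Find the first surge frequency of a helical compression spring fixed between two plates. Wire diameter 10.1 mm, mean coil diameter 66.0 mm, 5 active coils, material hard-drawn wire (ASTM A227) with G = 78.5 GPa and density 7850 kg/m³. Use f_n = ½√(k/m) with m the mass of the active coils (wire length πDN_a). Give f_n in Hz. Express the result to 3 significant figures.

k = Gd⁴/(8D³N_a) = (78.5×10³)(10.1⁴)/(8·66.0³·5) = 71.034 N/mm = 71034 N/m
Wire length L = πDN_a = π·66.0·5 = 1036.7 mm
m = ρ·(πd²/4)·L = 7850 × 80.118×10⁻⁶ m² × 1.0367 m = 0.65203 kg
f_n = ½√(k/m) = 0.5·√(71034/0.65203) = 0.5·√(1.0894e+05) = 165.03 Hz

165 Hz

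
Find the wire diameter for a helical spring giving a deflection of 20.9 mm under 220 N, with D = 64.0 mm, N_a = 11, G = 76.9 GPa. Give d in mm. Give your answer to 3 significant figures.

7.50 mm

Required rate k = F/δ = 220/20.9 = 10.526 N/mm
d = (8D³N_a·k / G)^(1/4) = (8·64.0³·11·10.526 / (76.9×10³))^0.25
  = (3157.7)^0.25 = 7.4962 mm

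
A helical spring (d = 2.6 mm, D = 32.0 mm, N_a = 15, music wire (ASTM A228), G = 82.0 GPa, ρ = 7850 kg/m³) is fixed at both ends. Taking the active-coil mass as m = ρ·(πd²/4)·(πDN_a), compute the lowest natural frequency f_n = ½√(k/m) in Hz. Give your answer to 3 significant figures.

k = Gd⁴/(8D³N_a) = (82.0×10³)(2.6⁴)/(8·32.0³·15) = 0.95296 N/mm = 952.96 N/m
Wire length L = πDN_a = π·32.0·15 = 1508 mm
m = ρ·(πd²/4)·L = 7850 × 5.3093×10⁻⁶ m² × 1.508 m = 0.062849 kg
f_n = ½√(k/m) = 0.5·√(952.96/0.062849) = 0.5·√(15163) = 61.569 Hz

61.6 Hz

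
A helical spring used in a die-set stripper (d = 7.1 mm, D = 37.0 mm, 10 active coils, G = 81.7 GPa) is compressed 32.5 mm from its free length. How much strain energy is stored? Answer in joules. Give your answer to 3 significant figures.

k = Gd⁴/(8D³N_a) = (81.7×10³)(7.1⁴)/(8·37.0³·10) = 51.234 N/mm
U = ½kδ² = 0.5 × 51.234 × 32.5² = 27058 N·mm = 27.058 J

27.1 J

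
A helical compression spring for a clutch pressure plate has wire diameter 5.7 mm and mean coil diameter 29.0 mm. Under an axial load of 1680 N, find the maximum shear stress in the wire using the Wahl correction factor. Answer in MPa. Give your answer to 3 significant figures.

874 MPa

Spring index C = D/d = 29.0/5.7 = 5.0877
K_W = (4C−1)/(4C−4) + 0.615/C = 19.351/16.351 + 0.1209 = 1.3044
τ₀ = 8FD/(πd³) = 8·1680·29.0/(π·5.7³) = 389760/581.8 = 669.92 MPa
τ_max = K·τ₀ = 1.3044 × 669.92 = 873.81 MPa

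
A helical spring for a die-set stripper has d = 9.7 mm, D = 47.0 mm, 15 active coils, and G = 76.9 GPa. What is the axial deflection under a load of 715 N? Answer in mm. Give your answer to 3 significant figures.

13.1 mm

k = Gd⁴/(8D³N_a) = (76.9×10³)(9.7⁴)/(8·47.0³·15) = 54.643 N/mm
δ = F/k = 715 / 54.643 = 13.085 mm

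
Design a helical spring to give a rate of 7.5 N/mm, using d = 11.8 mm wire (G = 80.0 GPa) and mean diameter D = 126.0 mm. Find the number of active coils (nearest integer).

N_a = Gd⁴/(8D³k) = (80.0×10³ × 11.8⁴)/(8 × 126.0³ × 7.5)
    = 1.55102e+09 / 1.20023e+08 = 12.92 → 13 coils

13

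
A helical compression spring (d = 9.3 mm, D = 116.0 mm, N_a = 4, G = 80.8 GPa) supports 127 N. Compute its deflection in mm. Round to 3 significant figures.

k = Gd⁴/(8D³N_a) = (80.8×10³)(9.3⁴)/(8·116.0³·4) = 12.101 N/mm
δ = F/k = 127 / 12.101 = 10.495 mm

10.5 mm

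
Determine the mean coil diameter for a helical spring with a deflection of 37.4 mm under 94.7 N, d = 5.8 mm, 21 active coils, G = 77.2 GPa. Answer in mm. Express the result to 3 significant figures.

Required rate k = F/δ = 94.7/37.4 = 2.5321 N/mm
D = (Gd⁴/(8N_a·k))^(1/3) = (77.2×10³·5.8⁴/(8·21·2.5321))^(1/3)
  = (205372)^(1/3) = 58.9993 mm

59.0 mm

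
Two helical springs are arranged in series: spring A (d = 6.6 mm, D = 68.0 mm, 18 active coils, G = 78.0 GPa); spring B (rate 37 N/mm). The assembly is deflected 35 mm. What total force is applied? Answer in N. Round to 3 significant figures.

105 N

k_A = Gd⁴/(8D³N_a) = (78.0×10³)(6.6⁴)/(8·68.0³·18) = 3.2687 N/mm
Series: 1/k_eq = 1/3.2687 + 1/37 = 0.33295; k_eq = 3.0034 N/mm
F = k_eq·δ = 3.0034·35 = 105.12 N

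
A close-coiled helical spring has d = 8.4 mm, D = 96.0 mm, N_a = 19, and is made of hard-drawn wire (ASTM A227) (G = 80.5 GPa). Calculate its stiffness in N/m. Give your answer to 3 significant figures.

k = Gd⁴/(8D³N_a) = (80.5×10³ × 8.4⁴) / (8 × 96.0³ × 19)
  = 4.00786e+08 / 1.3448e+08 = 2.9803 N/mm = 2980.3 N/m

2980 N/m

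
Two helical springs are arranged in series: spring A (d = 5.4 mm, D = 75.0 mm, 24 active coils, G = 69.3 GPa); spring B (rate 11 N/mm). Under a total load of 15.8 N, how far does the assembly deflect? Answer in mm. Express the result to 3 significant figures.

k_A = Gd⁴/(8D³N_a) = (69.3×10³)(5.4⁴)/(8·75.0³·24) = 0.72748 N/mm
Series: 1/k_eq = 1/0.72748 + 1/11 = 1.4655; k_eq = 0.68236 N/mm
δ = F/k_eq = 15.8/0.68236 = 23.155 mm

23.2 mm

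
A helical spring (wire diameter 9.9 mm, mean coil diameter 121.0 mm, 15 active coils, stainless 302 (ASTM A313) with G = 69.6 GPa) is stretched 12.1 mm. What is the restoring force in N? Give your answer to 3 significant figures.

k = Gd⁴/(8D³N_a) = (69.6×10³)(9.9⁴)/(8·121.0³·15) = 3.1449 N/mm
F = k·δ = 3.1449 × 12.1 = 38.054 N

38.1 N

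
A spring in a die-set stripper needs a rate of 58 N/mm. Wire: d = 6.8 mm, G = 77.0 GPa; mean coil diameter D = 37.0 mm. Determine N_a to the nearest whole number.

N_a = Gd⁴/(8D³k) = (77.0×10³ × 6.8⁴)/(8 × 37.0³ × 58)
    = 1.64637e+08 / 2.3503e+07 = 7.005 → 7 coils

7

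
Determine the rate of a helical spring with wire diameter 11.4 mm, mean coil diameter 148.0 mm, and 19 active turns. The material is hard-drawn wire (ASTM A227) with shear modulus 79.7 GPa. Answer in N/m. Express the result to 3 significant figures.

2730 N/m

k = Gd⁴/(8D³N_a) = (79.7×10³ × 11.4⁴) / (8 × 148.0³ × 19)
  = 1.3461e+09 / 4.92752e+08 = 2.7318 N/mm = 2731.8 N/m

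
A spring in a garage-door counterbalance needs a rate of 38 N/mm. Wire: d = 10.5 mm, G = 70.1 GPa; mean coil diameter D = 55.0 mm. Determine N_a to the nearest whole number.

N_a = Gd⁴/(8D³k) = (70.1×10³ × 10.5⁴)/(8 × 55.0³ × 38)
    = 8.5207e+08 / 5.0578e+07 = 16.85 → 17 coils

17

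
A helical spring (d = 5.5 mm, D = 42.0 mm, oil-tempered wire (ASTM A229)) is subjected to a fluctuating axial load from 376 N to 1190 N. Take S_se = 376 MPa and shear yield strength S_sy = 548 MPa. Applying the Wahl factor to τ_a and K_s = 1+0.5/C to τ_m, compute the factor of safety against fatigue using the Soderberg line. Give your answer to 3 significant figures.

0.553

C = D/d = 42.0/5.5 = 7.6364; K_W = (4C−1)/(4C−4)+0.615/C = 1.1935; K_s = 1+0.5/C = 1.0655
F_a = (F_max−F_min)/2 = 407 N; F_m = (F_max+F_min)/2 = 783 N
τ_a = K_W·8F_aD/(πd³) = 1.1935 × 261.63 = 312.27 MPa
τ_m = K_s·8F_mD/(πd³) = 1.0655 × 503.34 = 536.3 MPa
Soderberg: 1/n_f = τ_a/S_se + τ_m/S_sy = 312.27/376 + 536.3/548 = 0.83052 + 0.97865 = 1.8092
n_f = 1/1.8092 = 0.5527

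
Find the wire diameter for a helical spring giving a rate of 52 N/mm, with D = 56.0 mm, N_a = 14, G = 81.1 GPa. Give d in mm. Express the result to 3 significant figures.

d = (8D³N_a·k / G)^(1/4) = (8·56.0³·14·52 / (81.1×10³))^0.25
  = (12611)^0.25 = 10.5972 mm

10.6 mm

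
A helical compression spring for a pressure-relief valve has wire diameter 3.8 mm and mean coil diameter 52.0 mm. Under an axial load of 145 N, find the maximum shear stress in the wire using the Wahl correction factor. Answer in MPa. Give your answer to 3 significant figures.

386 MPa

Spring index C = D/d = 52.0/3.8 = 13.6842
K_W = (4C−1)/(4C−4) + 0.615/C = 53.737/50.737 + 0.0449 = 1.1041
τ₀ = 8FD/(πd³) = 8·145·52.0/(π·3.8³) = 60320/172.39 = 349.91 MPa
τ_max = K·τ₀ = 1.1041 × 349.91 = 386.33 MPa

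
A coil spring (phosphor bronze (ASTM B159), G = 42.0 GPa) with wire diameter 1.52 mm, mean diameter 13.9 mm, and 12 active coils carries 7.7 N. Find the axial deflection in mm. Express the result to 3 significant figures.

k = Gd⁴/(8D³N_a) = (42.0×10³)(1.52⁴)/(8·13.9³·12) = 0.86958 N/mm
δ = F/k = 7.7 / 0.86958 = 8.8549 mm

8.85 mm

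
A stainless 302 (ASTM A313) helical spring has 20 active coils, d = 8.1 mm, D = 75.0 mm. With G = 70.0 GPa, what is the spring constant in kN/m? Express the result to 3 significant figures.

k = Gd⁴/(8D³N_a) = (70.0×10³ × 8.1⁴) / (8 × 75.0³ × 20)
  = 3.01327e+08 / 6.75e+07 = 4.4641 N/mm

4.46 kN/m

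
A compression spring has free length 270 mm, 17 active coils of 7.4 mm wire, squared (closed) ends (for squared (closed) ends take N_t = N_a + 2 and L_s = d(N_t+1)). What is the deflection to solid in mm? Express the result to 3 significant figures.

N_t = 19; L_s = 7.4·20 = 148 mm
δ_solid = L₀ − L_s = 270 − 148 = 122 mm

122 mm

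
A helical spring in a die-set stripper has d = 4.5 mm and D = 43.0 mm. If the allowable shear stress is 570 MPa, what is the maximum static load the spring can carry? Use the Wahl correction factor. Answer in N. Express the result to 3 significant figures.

412 N

C = D/d = 43.0/4.5 = 9.5556
K_W = (4C−1)/(4C−4) + 0.615/C = 37.222/34.222 + 0.0644 = 1.1520
τ_max = K·8FD/(πd³) → F_max = τ_allow·πd³/(8DK)
F_max = 570·π·4.5³/(8·43.0·1.1520) = 1.6318e+05/396.3 = 411.76 N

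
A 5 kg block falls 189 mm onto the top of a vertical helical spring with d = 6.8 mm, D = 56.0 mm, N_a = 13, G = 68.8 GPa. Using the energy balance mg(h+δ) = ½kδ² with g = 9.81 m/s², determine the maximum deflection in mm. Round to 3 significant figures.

54.5 mm

k = Gd⁴/(8D³N_a) = (68.8×10³)(6.8⁴)/(8·56.0³·13) = 8.0543 N/mm
W = mg = 5 × 9.81 = 49.05 N
½kδ² − Wδ − Wh = 0 → δ = (W + √(W² + 2kWh))/k
δ = (49.05 + √(2405.9 + 149334))/8.0543 = (49.05 + 389.54)/8.0543 = 54.454 mm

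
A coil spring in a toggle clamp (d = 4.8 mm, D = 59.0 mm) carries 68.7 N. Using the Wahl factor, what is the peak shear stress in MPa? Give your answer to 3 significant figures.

104 MPa

Spring index C = D/d = 59.0/4.8 = 12.2917
K_W = (4C−1)/(4C−4) + 0.615/C = 48.167/45.167 + 0.0500 = 1.1165
τ₀ = 8FD/(πd³) = 8·68.7·59.0/(π·4.8³) = 32426.4/347.44 = 93.331 MPa
τ_max = K·τ₀ = 1.1165 × 93.331 = 104.2 MPa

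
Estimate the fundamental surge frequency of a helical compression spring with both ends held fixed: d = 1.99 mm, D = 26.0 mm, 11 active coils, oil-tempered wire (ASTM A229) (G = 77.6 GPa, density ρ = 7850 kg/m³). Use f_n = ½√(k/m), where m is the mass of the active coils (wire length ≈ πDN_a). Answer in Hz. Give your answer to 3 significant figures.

94.7 Hz

k = Gd⁴/(8D³N_a) = (77.6×10³)(1.99⁴)/(8·26.0³·11) = 0.78681 N/mm = 786.81 N/m
Wire length L = πDN_a = π·26.0·11 = 898.5 mm
m = ρ·(πd²/4)·L = 7850 × 3.1103×10⁻⁶ m² × 0.8985 m = 0.021937 kg
f_n = ½√(k/m) = 0.5·√(786.81/0.021937) = 0.5·√(35867) = 94.692 Hz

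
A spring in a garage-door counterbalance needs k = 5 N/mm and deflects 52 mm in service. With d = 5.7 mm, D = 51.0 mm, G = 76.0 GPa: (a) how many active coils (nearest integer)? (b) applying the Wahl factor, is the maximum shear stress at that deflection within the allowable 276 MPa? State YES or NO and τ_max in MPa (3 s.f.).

N_a = Gd⁴/(8D³k) = (76.0×10³)(5.7⁴)/(8·51.0³·5) = 15.12 → N_a = 15
Actual rate k = Gd⁴/(8D³·15) = 5.0399 N/mm
Working load F = kδ = 5.0399·52 = 262.07 N
C = 51.0/5.7 = 8.9474; K_W = (4C−1)/(4C−4)+0.615/C = 1.1631
τ_max = K_W·8FD/(πd³) = 1.1631·183.79 = 213.76 MPa
τ_max ≤ 276 MPa → acceptable

(a) 15 coils; (b) YES, τ_max = 214 MPa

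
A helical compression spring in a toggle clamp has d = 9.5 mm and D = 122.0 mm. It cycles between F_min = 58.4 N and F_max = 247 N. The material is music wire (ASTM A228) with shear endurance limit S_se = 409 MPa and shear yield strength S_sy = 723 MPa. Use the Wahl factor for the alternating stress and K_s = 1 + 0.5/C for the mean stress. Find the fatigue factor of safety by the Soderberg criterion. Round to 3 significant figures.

5.80

C = D/d = 122.0/9.5 = 12.8421; K_W = (4C−1)/(4C−4)+0.615/C = 1.1112; K_s = 1+0.5/C = 1.0389
F_a = (F_max−F_min)/2 = 94.3 N; F_m = (F_max+F_min)/2 = 152.7 N
τ_a = K_W·8F_aD/(πd³) = 1.1112 × 34.17 = 37.97 MPa
τ_m = K_s·8F_mD/(πd³) = 1.0389 × 55.331 = 57.485 MPa
Soderberg: 1/n_f = τ_a/S_se + τ_m/S_sy = 37.97/409 + 57.485/723 = 0.09284 + 0.07951 = 0.17235
n_f = 1/0.17235 = 5.802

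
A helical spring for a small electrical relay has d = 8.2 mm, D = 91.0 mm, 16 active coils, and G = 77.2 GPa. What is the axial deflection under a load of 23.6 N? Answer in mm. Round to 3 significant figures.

6.52 mm

k = Gd⁴/(8D³N_a) = (77.2×10³)(8.2⁴)/(8·91.0³·16) = 3.6186 N/mm
δ = F/k = 23.6 / 3.6186 = 6.5219 mm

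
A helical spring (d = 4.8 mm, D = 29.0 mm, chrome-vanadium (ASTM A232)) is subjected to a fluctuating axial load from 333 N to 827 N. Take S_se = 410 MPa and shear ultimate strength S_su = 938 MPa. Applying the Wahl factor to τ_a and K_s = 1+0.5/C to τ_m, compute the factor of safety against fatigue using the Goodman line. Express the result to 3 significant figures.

1.05

C = D/d = 29.0/4.8 = 6.0417; K_W = (4C−1)/(4C−4)+0.615/C = 1.2506; K_s = 1+0.5/C = 1.0828
F_a = (F_max−F_min)/2 = 247 N; F_m = (F_max+F_min)/2 = 580 N
τ_a = K_W·8F_aD/(πd³) = 1.2506 × 164.93 = 206.26 MPa
τ_m = K_s·8F_mD/(πd³) = 1.0828 × 387.3 = 419.35 MPa
Goodman: 1/n_f = τ_a/S_se + τ_m/S_su = 206.26/410 + 419.35/938 = 0.50307 + 0.44707 = 0.95014
n_f = 1/0.95014 = 1.052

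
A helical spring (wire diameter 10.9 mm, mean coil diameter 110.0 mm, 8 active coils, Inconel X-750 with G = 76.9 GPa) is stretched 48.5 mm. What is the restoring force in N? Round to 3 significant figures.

618 N

k = Gd⁴/(8D³N_a) = (76.9×10³)(10.9⁴)/(8·110.0³·8) = 12.743 N/mm
F = k·δ = 12.743 × 48.5 = 618.04 N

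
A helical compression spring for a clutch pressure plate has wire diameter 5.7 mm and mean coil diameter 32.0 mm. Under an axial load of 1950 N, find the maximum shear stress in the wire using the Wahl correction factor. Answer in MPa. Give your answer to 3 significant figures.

Spring index C = D/d = 32.0/5.7 = 5.6140
K_W = (4C−1)/(4C−4) + 0.615/C = 21.456/18.456 + 0.1095 = 1.2721
τ₀ = 8FD/(πd³) = 8·1950·32.0/(π·5.7³) = 499200/581.8 = 858.03 MPa
τ_max = K·τ₀ = 1.2721 × 858.03 = 1091.5 MPa

1090 MPa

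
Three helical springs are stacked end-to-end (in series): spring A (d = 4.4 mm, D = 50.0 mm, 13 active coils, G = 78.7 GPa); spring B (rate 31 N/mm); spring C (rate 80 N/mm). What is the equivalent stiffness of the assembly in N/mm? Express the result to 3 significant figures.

k_A = Gd⁴/(8D³N_a) = (78.7×10³)(4.4⁴)/(8·50.0³·13) = 2.269 N/mm
Series: 1/k_eq = 1/2.269 + 1/31 + 1/80 = 0.48547; k_eq = 2.0598 N/mm

2.06 N/mm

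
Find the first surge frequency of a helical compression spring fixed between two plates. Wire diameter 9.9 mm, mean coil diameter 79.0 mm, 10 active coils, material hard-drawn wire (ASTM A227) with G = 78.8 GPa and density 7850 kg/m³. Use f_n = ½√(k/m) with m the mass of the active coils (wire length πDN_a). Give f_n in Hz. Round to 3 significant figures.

56.6 Hz

k = Gd⁴/(8D³N_a) = (78.8×10³)(9.9⁴)/(8·79.0³·10) = 19.191 N/mm = 19191 N/m
Wire length L = πDN_a = π·79.0·10 = 2481.9 mm
m = ρ·(πd²/4)·L = 7850 × 76.977×10⁻⁶ m² × 2.4819 m = 1.4997 kg
f_n = ½√(k/m) = 0.5·√(19191/1.4997) = 0.5·√(12796) = 56.561 Hz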